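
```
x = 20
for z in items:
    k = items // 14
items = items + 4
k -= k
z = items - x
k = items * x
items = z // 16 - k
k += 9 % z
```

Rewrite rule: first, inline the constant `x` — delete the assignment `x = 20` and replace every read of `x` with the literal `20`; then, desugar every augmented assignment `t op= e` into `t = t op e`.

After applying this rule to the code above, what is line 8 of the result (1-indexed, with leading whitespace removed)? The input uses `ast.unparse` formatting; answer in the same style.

k = k + 9 % z

Transformed code:
for z in items:
    k = items // 14
items = items + 4
k = k - k
z = items - 20
k = items * 20
items = z // 16 - k
k = k + 9 % z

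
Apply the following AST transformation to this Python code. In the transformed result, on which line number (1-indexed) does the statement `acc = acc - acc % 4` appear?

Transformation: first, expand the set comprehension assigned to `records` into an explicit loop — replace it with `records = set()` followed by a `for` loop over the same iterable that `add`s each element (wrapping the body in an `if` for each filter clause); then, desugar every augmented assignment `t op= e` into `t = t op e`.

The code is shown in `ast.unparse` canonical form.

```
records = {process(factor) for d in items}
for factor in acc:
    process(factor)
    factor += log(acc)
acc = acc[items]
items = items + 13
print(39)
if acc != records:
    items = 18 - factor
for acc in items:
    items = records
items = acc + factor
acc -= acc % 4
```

Transformed code:
records = set()
for d in items:
    records.add(process(factor))
for factor in acc:
    process(factor)
    factor = factor + log(acc)
acc = acc[items]
items = items + 13
print(39)
if acc != records:
    items = 18 - factor
for acc in items:
    items = records
items = acc + factor
acc = acc - acc % 4

15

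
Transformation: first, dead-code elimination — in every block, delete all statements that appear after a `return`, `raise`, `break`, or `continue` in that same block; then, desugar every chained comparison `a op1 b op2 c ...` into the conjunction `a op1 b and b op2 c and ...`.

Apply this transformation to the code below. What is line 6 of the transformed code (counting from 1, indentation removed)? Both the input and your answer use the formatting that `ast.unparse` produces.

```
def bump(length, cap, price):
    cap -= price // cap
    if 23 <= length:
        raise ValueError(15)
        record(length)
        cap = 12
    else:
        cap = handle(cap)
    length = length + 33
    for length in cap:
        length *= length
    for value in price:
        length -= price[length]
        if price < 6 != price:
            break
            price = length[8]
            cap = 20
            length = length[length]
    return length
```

cap = handle(cap)

Transformed code:
def bump(length, cap, price):
    cap -= price // cap
    if 23 <= length:
        raise ValueError(15)
    else:
        cap = handle(cap)
    length = length + 33
    for length in cap:
        length *= length
    for value in price:
        length -= price[length]
        if price < 6 and 6 != price:
            break
    return length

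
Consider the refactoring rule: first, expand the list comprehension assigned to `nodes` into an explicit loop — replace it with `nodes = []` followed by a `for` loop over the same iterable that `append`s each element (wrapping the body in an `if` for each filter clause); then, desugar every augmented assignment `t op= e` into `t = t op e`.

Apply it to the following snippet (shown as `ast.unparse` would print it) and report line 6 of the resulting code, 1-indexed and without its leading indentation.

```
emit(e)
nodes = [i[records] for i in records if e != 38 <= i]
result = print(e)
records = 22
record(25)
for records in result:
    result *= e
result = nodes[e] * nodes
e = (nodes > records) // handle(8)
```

result = print(e)

Transformed code:
emit(e)
nodes = []
for i in records:
    if e != 38 <= i:
        nodes.append(i[records])
result = print(e)
records = 22
record(25)
for records in result:
    result = result * e
result = nodes[e] * nodes
e = (nodes > records) // handle(8)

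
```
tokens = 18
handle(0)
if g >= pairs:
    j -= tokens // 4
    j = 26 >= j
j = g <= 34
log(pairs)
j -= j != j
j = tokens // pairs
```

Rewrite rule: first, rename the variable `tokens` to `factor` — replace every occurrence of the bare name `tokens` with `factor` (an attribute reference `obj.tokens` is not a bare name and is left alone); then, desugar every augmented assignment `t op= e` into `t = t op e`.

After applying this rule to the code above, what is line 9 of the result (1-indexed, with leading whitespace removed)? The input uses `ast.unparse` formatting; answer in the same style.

Transformed code:
factor = 18
handle(0)
if g >= pairs:
    j = j - factor // 4
    j = 26 >= j
j = g <= 34
log(pairs)
j = j - (j != j)
j = factor // pairs

j = factor // pairs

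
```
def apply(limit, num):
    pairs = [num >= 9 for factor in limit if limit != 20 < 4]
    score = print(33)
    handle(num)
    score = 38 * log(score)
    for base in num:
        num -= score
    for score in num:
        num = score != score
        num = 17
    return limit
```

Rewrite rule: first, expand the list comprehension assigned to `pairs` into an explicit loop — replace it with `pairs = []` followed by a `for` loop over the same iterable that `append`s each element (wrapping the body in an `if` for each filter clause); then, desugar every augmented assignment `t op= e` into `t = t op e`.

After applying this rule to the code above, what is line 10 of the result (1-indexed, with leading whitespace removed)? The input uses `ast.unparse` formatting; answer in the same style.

num = num - score

Transformed code:
def apply(limit, num):
    pairs = []
    for factor in limit:
        if limit != 20 < 4:
            pairs.append(num >= 9)
    score = print(33)
    handle(num)
    score = 38 * log(score)
    for base in num:
        num = num - score
    for score in num:
        num = score != score
        num = 17
    return limit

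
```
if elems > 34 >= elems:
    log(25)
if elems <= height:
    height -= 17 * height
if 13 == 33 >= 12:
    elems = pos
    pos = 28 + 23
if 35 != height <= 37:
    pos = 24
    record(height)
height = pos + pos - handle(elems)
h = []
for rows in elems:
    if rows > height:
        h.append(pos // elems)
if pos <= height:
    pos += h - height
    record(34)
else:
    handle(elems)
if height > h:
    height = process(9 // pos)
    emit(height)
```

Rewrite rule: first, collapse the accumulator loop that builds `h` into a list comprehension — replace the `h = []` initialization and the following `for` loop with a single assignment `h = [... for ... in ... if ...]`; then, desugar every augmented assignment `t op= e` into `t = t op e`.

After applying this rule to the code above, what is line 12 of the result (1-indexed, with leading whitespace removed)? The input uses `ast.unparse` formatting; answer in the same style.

h = [pos // elems for rows in elems if rows > height]

Transformed code:
if elems > 34 >= elems:
    log(25)
if elems <= height:
    height = height - 17 * height
if 13 == 33 >= 12:
    elems = pos
    pos = 28 + 23
if 35 != height <= 37:
    pos = 24
    record(height)
height = pos + pos - handle(elems)
h = [pos // elems for rows in elems if rows > height]
if pos <= height:
    pos = pos + (h - height)
    record(34)
else:
    handle(elems)
if height > h:
    height = process(9 // pos)
    emit(height)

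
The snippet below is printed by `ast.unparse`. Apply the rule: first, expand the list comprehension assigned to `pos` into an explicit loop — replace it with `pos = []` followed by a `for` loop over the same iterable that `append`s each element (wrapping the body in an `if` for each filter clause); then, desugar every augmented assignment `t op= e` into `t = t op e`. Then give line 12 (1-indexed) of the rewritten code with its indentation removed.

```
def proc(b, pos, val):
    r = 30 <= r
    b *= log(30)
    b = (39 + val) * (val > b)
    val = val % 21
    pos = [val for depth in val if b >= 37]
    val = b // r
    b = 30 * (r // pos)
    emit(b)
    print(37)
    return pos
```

Transformed code:
def proc(b, pos, val):
    r = 30 <= r
    b = b * log(30)
    b = (39 + val) * (val > b)
    val = val % 21
    pos = []
    for depth in val:
        if b >= 37:
            pos.append(val)
    val = b // r
    b = 30 * (r // pos)
    emit(b)
    print(37)
    return pos

emit(b)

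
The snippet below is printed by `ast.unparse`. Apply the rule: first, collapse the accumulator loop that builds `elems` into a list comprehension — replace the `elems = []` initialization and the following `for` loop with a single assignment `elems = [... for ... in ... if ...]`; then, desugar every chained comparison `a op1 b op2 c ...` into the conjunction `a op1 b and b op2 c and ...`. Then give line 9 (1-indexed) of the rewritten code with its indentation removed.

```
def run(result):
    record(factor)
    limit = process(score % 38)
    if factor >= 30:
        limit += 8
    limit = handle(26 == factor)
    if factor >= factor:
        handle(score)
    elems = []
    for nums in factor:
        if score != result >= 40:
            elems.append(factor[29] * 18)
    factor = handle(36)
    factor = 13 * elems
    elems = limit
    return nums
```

Transformed code:
def run(result):
    record(factor)
    limit = process(score % 38)
    if factor >= 30:
        limit += 8
    limit = handle(26 == factor)
    if factor >= factor:
        handle(score)
    elems = [factor[29] * 18 for nums in factor if score != result and result >= 40]
    factor = handle(36)
    factor = 13 * elems
    elems = limit
    return nums

elems = [factor[29] * 18 for nums in factor if score != result and result >= 40]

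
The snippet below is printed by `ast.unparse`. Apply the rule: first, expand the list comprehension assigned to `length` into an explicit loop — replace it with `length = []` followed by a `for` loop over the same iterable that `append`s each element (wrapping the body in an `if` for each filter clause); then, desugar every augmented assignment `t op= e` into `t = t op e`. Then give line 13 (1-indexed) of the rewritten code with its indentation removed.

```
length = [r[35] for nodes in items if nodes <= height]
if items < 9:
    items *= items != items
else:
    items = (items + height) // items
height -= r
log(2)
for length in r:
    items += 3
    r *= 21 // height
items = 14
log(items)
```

Transformed code:
length = []
for nodes in items:
    if nodes <= height:
        length.append(r[35])
if items < 9:
    items = items * (items != items)
else:
    items = (items + height) // items
height = height - r
log(2)
for length in r:
    items = items + 3
    r = r * (21 // height)
items = 14
log(items)

r = r * (21 // height)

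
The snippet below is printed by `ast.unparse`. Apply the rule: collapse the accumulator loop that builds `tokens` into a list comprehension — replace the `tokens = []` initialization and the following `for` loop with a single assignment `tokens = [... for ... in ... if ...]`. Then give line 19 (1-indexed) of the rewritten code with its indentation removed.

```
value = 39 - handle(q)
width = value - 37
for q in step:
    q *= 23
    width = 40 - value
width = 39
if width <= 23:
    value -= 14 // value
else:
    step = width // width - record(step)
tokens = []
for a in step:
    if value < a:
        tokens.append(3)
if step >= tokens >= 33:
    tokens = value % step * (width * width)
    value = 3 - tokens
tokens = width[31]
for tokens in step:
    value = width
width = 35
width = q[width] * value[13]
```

Transformed code:
value = 39 - handle(q)
width = value - 37
for q in step:
    q *= 23
    width = 40 - value
width = 39
if width <= 23:
    value -= 14 // value
else:
    step = width // width - record(step)
tokens = [3 for a in step if value < a]
if step >= tokens >= 33:
    tokens = value % step * (width * width)
    value = 3 - tokens
tokens = width[31]
for tokens in step:
    value = width
width = 35
width = q[width] * value[13]

width = q[width] * value[13]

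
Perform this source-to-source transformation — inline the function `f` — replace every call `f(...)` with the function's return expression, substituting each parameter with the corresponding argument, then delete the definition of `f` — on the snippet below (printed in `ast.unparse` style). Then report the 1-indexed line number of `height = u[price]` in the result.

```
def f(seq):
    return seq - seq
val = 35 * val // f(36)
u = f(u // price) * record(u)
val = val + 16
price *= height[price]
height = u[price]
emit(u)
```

5

Transformed code:
val = 35 * val // (36 - 36)
u = (u // price - u // price) * record(u)
val = val + 16
price *= height[price]
height = u[price]
emit(u)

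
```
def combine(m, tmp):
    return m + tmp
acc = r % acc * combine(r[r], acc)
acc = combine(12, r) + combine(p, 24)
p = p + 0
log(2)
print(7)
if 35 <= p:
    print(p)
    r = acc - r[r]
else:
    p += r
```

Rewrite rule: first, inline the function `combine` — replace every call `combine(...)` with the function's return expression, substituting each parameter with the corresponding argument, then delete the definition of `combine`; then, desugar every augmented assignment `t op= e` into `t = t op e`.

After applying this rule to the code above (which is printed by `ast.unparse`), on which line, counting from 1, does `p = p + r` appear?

Transformed code:
acc = r % acc * (r[r] + acc)
acc = 12 + r + (p + 24)
p = p + 0
log(2)
print(7)
if 35 <= p:
    print(p)
    r = acc - r[r]
else:
    p = p + r

10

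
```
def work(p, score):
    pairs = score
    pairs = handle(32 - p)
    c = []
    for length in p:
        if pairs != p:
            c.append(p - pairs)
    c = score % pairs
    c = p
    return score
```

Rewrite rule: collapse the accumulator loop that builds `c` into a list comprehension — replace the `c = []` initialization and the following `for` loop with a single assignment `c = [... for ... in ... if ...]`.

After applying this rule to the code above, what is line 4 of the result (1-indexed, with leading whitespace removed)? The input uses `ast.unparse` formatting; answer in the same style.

c = [p - pairs for length in p if pairs != p]

Transformed code:
def work(p, score):
    pairs = score
    pairs = handle(32 - p)
    c = [p - pairs for length in p if pairs != p]
    c = score % pairs
    c = p
    return score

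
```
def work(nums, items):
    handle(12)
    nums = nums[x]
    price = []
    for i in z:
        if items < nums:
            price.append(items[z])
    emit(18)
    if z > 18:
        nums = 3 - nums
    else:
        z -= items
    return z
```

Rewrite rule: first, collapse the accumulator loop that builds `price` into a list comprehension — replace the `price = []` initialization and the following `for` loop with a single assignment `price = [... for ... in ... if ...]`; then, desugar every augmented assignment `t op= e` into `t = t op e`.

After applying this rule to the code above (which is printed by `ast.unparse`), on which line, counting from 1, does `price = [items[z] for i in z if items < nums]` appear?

4

Transformed code:
def work(nums, items):
    handle(12)
    nums = nums[x]
    price = [items[z] for i in z if items < nums]
    emit(18)
    if z > 18:
        nums = 3 - nums
    else:
        z = z - items
    return z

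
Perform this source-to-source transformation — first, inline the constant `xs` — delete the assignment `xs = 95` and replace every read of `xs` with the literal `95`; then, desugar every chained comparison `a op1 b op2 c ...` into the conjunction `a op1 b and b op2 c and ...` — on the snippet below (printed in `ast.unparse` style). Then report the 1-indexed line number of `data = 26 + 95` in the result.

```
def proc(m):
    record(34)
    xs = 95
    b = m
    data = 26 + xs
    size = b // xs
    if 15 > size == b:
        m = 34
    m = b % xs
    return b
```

Transformed code:
def proc(m):
    record(34)
    b = m
    data = 26 + 95
    size = b // 95
    if 15 > size and size == b:
        m = 34
    m = b % 95
    return b

4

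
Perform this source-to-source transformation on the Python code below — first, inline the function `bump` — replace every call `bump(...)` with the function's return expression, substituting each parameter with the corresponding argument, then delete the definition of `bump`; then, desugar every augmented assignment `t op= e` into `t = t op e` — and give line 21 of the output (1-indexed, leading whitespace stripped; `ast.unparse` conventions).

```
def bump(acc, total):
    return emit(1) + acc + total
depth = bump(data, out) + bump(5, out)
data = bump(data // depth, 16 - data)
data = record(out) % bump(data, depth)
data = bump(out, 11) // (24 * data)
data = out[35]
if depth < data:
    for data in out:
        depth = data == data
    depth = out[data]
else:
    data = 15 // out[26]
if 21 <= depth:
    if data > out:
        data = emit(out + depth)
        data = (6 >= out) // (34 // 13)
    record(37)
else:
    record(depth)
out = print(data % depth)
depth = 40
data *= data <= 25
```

Transformed code:
depth = emit(1) + data + out + (emit(1) + 5 + out)
data = emit(1) + data // depth + (16 - data)
data = record(out) % (emit(1) + data + depth)
data = (emit(1) + out + 11) // (24 * data)
data = out[35]
if depth < data:
    for data in out:
        depth = data == data
    depth = out[data]
else:
    data = 15 // out[26]
if 21 <= depth:
    if data > out:
        data = emit(out + depth)
        data = (6 >= out) // (34 // 13)
    record(37)
else:
    record(depth)
out = print(data % depth)
depth = 40
data = data * (data <= 25)

data = data * (data <= 25)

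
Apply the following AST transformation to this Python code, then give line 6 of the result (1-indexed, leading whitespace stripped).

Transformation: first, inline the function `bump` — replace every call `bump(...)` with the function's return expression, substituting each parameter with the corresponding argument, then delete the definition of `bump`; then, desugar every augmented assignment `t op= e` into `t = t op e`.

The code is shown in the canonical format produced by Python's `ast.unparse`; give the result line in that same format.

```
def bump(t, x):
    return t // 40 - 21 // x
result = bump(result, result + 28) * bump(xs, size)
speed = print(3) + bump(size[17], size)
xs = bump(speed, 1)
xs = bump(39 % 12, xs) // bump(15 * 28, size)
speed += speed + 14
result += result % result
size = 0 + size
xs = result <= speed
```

result = result + result % result

Transformed code:
result = (result // 40 - 21 // (result + 28)) * (xs // 40 - 21 // size)
speed = print(3) + (size[17] // 40 - 21 // size)
xs = speed // 40 - 21 // 1
xs = (39 % 12 // 40 - 21 // xs) // (15 * 28 // 40 - 21 // size)
speed = speed + (speed + 14)
result = result + result % result
size = 0 + size
xs = result <= speed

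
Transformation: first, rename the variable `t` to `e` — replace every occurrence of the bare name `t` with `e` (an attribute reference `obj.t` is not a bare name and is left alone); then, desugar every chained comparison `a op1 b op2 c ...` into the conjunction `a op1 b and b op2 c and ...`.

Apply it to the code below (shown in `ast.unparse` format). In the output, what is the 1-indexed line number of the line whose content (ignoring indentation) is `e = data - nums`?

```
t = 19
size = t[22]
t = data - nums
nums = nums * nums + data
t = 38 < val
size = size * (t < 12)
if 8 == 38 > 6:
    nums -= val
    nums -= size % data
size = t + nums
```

3

Transformed code:
e = 19
size = e[22]
e = data - nums
nums = nums * nums + data
e = 38 < val
size = size * (e < 12)
if 8 == 38 and 38 > 6:
    nums -= val
    nums -= size % data
size = e + nums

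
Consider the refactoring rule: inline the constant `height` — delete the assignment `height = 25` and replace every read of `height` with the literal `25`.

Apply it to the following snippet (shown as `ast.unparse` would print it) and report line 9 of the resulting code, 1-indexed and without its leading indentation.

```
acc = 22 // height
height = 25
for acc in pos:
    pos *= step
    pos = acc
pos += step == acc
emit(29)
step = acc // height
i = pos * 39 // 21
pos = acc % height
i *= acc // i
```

Transformed code:
acc = 22 // 25
for acc in pos:
    pos *= step
    pos = acc
pos += step == acc
emit(29)
step = acc // 25
i = pos * 39 // 21
pos = acc % 25
i *= acc // i

pos = acc % 25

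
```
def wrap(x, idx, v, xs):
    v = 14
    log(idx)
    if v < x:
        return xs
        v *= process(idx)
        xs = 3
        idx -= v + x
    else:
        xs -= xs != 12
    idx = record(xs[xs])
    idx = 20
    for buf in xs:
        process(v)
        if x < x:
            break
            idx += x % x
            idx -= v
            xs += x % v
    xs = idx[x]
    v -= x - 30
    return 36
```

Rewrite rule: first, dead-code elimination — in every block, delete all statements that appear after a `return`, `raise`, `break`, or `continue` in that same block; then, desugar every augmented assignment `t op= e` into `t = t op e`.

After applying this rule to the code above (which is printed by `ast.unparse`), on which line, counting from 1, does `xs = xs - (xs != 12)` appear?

7

Transformed code:
def wrap(x, idx, v, xs):
    v = 14
    log(idx)
    if v < x:
        return xs
    else:
        xs = xs - (xs != 12)
    idx = record(xs[xs])
    idx = 20
    for buf in xs:
        process(v)
        if x < x:
            break
    xs = idx[x]
    v = v - (x - 30)
    return 36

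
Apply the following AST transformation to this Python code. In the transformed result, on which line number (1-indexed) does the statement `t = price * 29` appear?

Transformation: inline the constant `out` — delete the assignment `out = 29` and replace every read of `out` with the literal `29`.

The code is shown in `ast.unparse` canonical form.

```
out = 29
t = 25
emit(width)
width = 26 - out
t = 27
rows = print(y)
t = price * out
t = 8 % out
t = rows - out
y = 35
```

Transformed code:
t = 25
emit(width)
width = 26 - 29
t = 27
rows = print(y)
t = price * 29
t = 8 % 29
t = rows - 29
y = 35

6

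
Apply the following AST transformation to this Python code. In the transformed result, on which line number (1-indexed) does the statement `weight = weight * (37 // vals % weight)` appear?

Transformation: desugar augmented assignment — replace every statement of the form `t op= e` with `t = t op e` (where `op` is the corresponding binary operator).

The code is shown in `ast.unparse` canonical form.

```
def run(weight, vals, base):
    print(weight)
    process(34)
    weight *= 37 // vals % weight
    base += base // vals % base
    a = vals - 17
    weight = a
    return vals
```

Transformed code:
def run(weight, vals, base):
    print(weight)
    process(34)
    weight = weight * (37 // vals % weight)
    base = base + base // vals % base
    a = vals - 17
    weight = a
    return vals

4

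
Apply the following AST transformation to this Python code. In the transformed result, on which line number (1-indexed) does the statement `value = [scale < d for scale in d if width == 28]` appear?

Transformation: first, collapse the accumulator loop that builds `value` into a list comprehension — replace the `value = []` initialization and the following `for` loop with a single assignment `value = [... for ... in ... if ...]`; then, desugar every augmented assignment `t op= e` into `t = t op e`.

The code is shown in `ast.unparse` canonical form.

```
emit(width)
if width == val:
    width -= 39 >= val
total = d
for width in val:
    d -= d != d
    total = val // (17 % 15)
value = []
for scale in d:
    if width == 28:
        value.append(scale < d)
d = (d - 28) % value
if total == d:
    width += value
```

Transformed code:
emit(width)
if width == val:
    width = width - (39 >= val)
total = d
for width in val:
    d = d - (d != d)
    total = val // (17 % 15)
value = [scale < d for scale in d if width == 28]
d = (d - 28) % value
if total == d:
    width = width + value

8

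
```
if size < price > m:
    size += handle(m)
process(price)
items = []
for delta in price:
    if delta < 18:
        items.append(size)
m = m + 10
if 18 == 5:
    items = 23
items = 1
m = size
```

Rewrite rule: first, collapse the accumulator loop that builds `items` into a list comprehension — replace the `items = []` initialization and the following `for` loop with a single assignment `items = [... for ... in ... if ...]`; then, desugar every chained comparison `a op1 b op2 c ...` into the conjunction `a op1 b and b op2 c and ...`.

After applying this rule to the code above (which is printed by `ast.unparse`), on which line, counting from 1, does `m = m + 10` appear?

Transformed code:
if size < price and price > m:
    size += handle(m)
process(price)
items = [size for delta in price if delta < 18]
m = m + 10
if 18 == 5:
    items = 23
items = 1
m = size

5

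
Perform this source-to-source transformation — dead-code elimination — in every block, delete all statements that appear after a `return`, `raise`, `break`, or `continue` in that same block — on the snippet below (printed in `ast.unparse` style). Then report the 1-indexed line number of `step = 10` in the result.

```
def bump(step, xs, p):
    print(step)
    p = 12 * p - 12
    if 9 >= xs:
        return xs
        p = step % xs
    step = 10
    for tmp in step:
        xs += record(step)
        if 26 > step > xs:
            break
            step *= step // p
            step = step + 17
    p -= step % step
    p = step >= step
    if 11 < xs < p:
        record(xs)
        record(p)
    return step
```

6

Transformed code:
def bump(step, xs, p):
    print(step)
    p = 12 * p - 12
    if 9 >= xs:
        return xs
    step = 10
    for tmp in step:
        xs += record(step)
        if 26 > step > xs:
            break
    p -= step % step
    p = step >= step
    if 11 < xs < p:
        record(xs)
        record(p)
    return step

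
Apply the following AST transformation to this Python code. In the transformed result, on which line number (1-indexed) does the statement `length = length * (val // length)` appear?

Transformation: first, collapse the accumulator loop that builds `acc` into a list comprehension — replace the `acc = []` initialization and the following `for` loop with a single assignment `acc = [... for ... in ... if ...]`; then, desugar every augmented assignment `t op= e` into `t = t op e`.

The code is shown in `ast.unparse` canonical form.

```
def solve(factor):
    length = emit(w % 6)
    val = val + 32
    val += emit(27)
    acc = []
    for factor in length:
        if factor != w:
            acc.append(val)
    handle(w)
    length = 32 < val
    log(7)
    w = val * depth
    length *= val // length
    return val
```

10

Transformed code:
def solve(factor):
    length = emit(w % 6)
    val = val + 32
    val = val + emit(27)
    acc = [val for factor in length if factor != w]
    handle(w)
    length = 32 < val
    log(7)
    w = val * depth
    length = length * (val // length)
    return val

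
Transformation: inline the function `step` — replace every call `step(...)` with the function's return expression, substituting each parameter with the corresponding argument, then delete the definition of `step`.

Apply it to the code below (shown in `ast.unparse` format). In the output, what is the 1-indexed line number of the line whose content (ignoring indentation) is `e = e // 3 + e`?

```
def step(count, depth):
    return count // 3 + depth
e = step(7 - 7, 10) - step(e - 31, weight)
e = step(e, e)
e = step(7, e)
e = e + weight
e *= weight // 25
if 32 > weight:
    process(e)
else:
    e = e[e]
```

2

Transformed code:
e = (7 - 7) // 3 + 10 - ((e - 31) // 3 + weight)
e = e // 3 + e
e = 7 // 3 + e
e = e + weight
e *= weight // 25
if 32 > weight:
    process(e)
else:
    e = e[e]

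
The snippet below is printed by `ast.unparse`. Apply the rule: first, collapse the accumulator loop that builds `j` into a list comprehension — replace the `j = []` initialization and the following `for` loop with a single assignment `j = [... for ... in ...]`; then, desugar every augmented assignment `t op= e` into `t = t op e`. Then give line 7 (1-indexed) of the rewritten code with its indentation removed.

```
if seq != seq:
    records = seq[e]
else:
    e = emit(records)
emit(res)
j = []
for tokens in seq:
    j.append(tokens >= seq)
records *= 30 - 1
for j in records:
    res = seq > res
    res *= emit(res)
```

records = records * (30 - 1)

Transformed code:
if seq != seq:
    records = seq[e]
else:
    e = emit(records)
emit(res)
j = [tokens >= seq for tokens in seq]
records = records * (30 - 1)
for j in records:
    res = seq > res
    res = res * emit(res)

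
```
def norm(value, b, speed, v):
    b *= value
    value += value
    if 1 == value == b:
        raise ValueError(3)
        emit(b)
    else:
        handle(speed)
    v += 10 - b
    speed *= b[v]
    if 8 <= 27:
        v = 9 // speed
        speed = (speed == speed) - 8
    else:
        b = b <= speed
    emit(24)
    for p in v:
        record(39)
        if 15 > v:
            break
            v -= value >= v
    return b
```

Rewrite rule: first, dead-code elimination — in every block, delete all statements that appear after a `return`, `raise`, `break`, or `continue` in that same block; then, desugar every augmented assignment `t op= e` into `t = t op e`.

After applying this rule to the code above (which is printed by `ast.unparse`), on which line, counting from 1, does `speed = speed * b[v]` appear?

9

Transformed code:
def norm(value, b, speed, v):
    b = b * value
    value = value + value
    if 1 == value == b:
        raise ValueError(3)
    else:
        handle(speed)
    v = v + (10 - b)
    speed = speed * b[v]
    if 8 <= 27:
        v = 9 // speed
        speed = (speed == speed) - 8
    else:
        b = b <= speed
    emit(24)
    for p in v:
        record(39)
        if 15 > v:
            break
    return b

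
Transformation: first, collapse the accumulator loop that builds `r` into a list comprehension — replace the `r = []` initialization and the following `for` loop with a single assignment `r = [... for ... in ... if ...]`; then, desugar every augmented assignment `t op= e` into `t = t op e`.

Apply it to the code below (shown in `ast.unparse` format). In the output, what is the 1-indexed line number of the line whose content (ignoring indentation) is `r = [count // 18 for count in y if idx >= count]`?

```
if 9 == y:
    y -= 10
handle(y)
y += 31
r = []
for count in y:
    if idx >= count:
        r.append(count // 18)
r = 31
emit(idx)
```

Transformed code:
if 9 == y:
    y = y - 10
handle(y)
y = y + 31
r = [count // 18 for count in y if idx >= count]
r = 31
emit(idx)

5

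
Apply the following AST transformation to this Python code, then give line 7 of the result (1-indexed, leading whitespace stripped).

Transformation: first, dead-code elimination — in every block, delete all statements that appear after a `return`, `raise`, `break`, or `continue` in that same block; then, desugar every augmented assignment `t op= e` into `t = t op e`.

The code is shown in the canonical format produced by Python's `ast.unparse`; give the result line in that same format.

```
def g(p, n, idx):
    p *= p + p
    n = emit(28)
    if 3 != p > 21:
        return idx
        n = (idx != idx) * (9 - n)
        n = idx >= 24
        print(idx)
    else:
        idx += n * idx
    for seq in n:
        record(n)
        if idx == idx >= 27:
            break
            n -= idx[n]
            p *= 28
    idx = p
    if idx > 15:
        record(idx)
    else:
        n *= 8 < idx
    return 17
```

idx = idx + n * idx

Transformed code:
def g(p, n, idx):
    p = p * (p + p)
    n = emit(28)
    if 3 != p > 21:
        return idx
    else:
        idx = idx + n * idx
    for seq in n:
        record(n)
        if idx == idx >= 27:
            break
    idx = p
    if idx > 15:
        record(idx)
    else:
        n = n * (8 < idx)
    return 17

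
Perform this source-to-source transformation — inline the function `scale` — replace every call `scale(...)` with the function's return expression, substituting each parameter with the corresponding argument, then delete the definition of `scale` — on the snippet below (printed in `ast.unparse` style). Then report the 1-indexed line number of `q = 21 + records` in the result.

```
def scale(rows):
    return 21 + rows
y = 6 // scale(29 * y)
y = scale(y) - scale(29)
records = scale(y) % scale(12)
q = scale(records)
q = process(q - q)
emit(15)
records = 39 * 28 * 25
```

4

Transformed code:
y = 6 // (21 + 29 * y)
y = 21 + y - (21 + 29)
records = (21 + y) % (21 + 12)
q = 21 + records
q = process(q - q)
emit(15)
records = 39 * 28 * 25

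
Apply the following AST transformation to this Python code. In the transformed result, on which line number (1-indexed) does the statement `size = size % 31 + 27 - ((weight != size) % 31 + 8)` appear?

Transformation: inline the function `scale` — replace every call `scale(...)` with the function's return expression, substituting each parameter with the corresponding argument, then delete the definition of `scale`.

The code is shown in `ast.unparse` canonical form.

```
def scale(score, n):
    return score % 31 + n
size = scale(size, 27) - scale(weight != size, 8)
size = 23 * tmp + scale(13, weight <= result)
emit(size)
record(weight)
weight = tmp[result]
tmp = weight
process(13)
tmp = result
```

1

Transformed code:
size = size % 31 + 27 - ((weight != size) % 31 + 8)
size = 23 * tmp + (13 % 31 + (weight <= result))
emit(size)
record(weight)
weight = tmp[result]
tmp = weight
process(13)
tmp = result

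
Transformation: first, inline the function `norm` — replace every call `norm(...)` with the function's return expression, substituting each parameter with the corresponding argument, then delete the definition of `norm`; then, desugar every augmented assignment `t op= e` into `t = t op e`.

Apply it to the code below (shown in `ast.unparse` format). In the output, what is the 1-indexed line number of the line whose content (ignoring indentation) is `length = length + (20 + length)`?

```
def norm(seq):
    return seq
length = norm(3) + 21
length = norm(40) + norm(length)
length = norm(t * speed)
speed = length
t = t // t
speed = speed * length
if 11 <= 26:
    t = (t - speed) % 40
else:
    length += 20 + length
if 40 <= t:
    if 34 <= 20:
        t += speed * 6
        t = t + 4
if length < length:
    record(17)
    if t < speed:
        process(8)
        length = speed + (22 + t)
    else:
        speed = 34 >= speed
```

10

Transformed code:
length = 3 + 21
length = 40 + length
length = t * speed
speed = length
t = t // t
speed = speed * length
if 11 <= 26:
    t = (t - speed) % 40
else:
    length = length + (20 + length)
if 40 <= t:
    if 34 <= 20:
        t = t + speed * 6
        t = t + 4
if length < length:
    record(17)
    if t < speed:
        process(8)
        length = speed + (22 + t)
    else:
        speed = 34 >= speed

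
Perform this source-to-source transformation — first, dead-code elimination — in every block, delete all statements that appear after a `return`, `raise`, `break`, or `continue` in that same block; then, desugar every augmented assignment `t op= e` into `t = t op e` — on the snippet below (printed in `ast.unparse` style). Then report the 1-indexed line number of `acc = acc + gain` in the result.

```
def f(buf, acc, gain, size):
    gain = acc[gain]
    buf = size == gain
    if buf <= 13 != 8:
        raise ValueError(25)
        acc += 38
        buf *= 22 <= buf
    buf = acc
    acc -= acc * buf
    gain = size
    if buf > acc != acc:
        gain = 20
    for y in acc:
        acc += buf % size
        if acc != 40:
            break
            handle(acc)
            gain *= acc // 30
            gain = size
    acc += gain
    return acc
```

15

Transformed code:
def f(buf, acc, gain, size):
    gain = acc[gain]
    buf = size == gain
    if buf <= 13 != 8:
        raise ValueError(25)
    buf = acc
    acc = acc - acc * buf
    gain = size
    if buf > acc != acc:
        gain = 20
    for y in acc:
        acc = acc + buf % size
        if acc != 40:
            break
    acc = acc + gain
    return acc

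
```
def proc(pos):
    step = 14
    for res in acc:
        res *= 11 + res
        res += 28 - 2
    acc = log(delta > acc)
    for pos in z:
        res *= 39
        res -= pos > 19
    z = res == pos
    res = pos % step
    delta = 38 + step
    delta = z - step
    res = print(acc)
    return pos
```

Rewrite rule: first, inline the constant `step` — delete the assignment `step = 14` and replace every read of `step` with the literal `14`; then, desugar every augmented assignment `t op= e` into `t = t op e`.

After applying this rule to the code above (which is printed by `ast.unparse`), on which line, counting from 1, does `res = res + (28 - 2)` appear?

Transformed code:
def proc(pos):
    for res in acc:
        res = res * (11 + res)
        res = res + (28 - 2)
    acc = log(delta > acc)
    for pos in z:
        res = res * 39
        res = res - (pos > 19)
    z = res == pos
    res = pos % 14
    delta = 38 + 14
    delta = z - 14
    res = print(acc)
    return pos

4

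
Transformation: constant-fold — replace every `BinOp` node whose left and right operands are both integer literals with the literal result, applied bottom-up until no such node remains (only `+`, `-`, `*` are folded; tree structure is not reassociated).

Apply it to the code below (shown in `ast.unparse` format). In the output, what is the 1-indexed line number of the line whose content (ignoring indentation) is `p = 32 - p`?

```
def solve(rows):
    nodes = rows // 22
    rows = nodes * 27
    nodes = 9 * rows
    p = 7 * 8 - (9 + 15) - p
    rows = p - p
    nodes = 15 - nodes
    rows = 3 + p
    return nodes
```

Transformed code:
def solve(rows):
    nodes = rows // 22
    rows = nodes * 27
    nodes = 9 * rows
    p = 32 - p
    rows = p - p
    nodes = 15 - nodes
    rows = 3 + p
    return nodes

5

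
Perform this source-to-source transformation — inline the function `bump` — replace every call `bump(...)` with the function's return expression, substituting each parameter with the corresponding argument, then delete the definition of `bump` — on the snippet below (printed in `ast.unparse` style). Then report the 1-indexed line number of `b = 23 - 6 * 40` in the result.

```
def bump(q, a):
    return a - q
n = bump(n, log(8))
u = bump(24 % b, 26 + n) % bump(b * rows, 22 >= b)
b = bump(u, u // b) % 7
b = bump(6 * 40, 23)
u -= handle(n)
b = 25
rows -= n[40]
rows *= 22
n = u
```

Transformed code:
n = log(8) - n
u = (26 + n - 24 % b) % ((22 >= b) - b * rows)
b = (u // b - u) % 7
b = 23 - 6 * 40
u -= handle(n)
b = 25
rows -= n[40]
rows *= 22
n = u

4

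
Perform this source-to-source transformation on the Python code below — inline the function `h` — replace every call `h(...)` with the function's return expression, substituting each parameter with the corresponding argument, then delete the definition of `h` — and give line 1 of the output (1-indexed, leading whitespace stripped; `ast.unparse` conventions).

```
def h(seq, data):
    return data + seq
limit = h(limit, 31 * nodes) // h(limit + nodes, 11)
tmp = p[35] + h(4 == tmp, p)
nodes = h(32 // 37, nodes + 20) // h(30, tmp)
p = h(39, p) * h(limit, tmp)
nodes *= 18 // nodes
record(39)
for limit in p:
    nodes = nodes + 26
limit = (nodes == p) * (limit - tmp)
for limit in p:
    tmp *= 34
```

Transformed code:
limit = (31 * nodes + limit) // (11 + (limit + nodes))
tmp = p[35] + (p + (4 == tmp))
nodes = (nodes + 20 + 32 // 37) // (tmp + 30)
p = (p + 39) * (tmp + limit)
nodes *= 18 // nodes
record(39)
for limit in p:
    nodes = nodes + 26
limit = (nodes == p) * (limit - tmp)
for limit in p:
    tmp *= 34

limit = (31 * nodes + limit) // (11 + (limit + nodes))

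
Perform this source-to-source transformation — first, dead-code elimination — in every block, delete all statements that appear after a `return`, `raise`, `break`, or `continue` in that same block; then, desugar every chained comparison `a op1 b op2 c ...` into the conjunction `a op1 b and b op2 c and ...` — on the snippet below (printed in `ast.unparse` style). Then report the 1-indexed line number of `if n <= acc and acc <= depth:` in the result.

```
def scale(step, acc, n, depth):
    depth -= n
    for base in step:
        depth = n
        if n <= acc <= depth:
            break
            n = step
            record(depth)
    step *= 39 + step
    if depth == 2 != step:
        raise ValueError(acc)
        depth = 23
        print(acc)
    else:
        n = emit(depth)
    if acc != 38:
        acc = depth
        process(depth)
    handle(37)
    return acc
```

5

Transformed code:
def scale(step, acc, n, depth):
    depth -= n
    for base in step:
        depth = n
        if n <= acc and acc <= depth:
            break
    step *= 39 + step
    if depth == 2 and 2 != step:
        raise ValueError(acc)
    else:
        n = emit(depth)
    if acc != 38:
        acc = depth
        process(depth)
    handle(37)
    return acc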